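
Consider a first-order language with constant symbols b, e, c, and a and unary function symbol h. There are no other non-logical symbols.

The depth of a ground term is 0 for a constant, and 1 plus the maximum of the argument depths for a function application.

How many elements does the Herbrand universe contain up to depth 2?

12

Write N_k for the number of ground terms of depth ≤ k. A term of depth ≤ k is either a constant or a function symbol applied to arguments of depth ≤ k−1, so N_k = 4 + N_{k-1}.
N_0 = 4
N_1 = 4 + 4 = 8
N_2 = 4 + 8 = 12
Explicitly: b, e, c, a, h(b), h(e), h(c), h(a), h(h(b)), h(h(e)), h(h(c)), h(h(a)).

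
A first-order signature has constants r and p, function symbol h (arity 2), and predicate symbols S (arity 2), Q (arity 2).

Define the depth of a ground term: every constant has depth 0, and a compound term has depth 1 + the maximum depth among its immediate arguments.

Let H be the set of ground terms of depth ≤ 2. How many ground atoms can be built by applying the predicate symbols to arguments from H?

2888

First count ground terms of depth ≤ 2.
Let N_k count ground terms of depth at most k. Each non-constant term of depth ≤ k is some function symbol applied to depth-≤(k−1) arguments, giving N_k = 2 + N_{k-1}^2.
N_0 = 2
N_1 = 2 + 2^2 = 6
N_2 = 2 + 6^2 = 38
So |H| = 38.
Each predicate of arity r yields |H|^r ground atoms (one per choice of an r-tuple from H):
  S: 38^2 = 1444;  Q: 38^2 = 1444
Total ground atoms: 1444 + 1444 = 2888.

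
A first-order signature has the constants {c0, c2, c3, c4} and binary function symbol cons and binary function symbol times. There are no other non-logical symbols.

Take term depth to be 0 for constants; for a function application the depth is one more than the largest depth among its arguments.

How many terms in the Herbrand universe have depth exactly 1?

32

Let N_k = |{terms of depth ≤ k}|. Then N_0 = 4 and N_k = 4 + N_{k-1}^2 + N_{k-1}^2 for k ≥ 1 (one summand per function symbol, arity giving the exponent).
N_0 = 4
N_1 = 4 + 4^2 + 4^2 = 36
Terms of depth exactly 1: N_1 − N_0 = 36 − 4 = 32.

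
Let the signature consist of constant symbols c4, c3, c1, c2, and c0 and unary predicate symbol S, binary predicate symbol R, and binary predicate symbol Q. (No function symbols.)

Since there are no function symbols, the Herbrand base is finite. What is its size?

With no function symbols, the Herbrand universe is just the 5 constants.
Ground atoms per predicate: S: 5, R: 5^2 = 25, Q: 5^2 = 25.
Herbrand base size = 5 + 25 + 25 = 55.

55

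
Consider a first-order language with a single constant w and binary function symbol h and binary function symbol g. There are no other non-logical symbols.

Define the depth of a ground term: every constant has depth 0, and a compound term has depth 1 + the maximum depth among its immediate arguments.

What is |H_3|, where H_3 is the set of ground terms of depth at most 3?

723

If N_k denotes the number of depth-≤k ground terms, the 1 constant gives N_0 = 1, and each function symbol of arity r contributes N_{k-1}^r new terms at level k: N_k = 1 + N_{k-1}^2 + N_{k-1}^2.
N_0 = 1
N_1 = 1 + 1^2 + 1^2 = 3
N_2 = 1 + 3^2 + 3^2 = 19
N_3 = 1 + 19^2 + 19^2 = 723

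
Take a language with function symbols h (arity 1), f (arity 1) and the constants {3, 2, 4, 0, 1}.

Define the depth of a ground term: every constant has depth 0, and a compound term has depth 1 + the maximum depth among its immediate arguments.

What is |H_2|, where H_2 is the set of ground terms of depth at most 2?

35

If N_k denotes the number of depth-≤k ground terms, the 5 constants give N_0 = 5, and each function symbol of arity r contributes N_{k-1}^r new terms at level k: N_k = 5 + N_{k-1} + N_{k-1}.
N_0 = 5
N_1 = 5 + 5 + 5 = 15
N_2 = 5 + 15 + 15 = 35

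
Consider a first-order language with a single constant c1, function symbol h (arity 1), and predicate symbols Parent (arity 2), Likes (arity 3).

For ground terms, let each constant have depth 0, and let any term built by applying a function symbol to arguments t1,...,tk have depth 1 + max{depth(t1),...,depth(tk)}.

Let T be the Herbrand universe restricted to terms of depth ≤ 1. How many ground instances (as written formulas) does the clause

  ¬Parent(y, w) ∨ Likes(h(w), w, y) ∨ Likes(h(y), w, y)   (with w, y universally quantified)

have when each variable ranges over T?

4

Ground terms of depth ≤ 1:
  If N_k denotes the number of depth-≤k ground terms, the 1 constant gives N_0 = 1, and each function symbol of arity r contributes N_{k-1}^r new terms at level k: N_k = 1 + N_{k-1}.
  N_0 = 1
  N_1 = 1 + 1 = 2
So there are 2 ground terms available for substitution.
There are 2 variables to instantiate (w, y), each occurring in at least one literal, so different choices give different ground instances.
Number of ground instances = 2^2 = 4.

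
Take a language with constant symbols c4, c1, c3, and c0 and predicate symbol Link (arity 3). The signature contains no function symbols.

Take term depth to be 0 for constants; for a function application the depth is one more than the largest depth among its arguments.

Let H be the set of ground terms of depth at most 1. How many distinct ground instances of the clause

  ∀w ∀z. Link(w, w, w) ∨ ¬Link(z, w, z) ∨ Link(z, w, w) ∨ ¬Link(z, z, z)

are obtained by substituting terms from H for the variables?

16

Ground terms of depth ≤ 1:
  With no function symbols every ground term is a constant, so there are exactly 4 ground terms at every depth bound.
  N_0 = 4
  N_1 = 4
So there are 4 ground terms available for substitution.
There are 2 variables to instantiate (w, z), each occurring in at least one literal, so different choices give different ground instances.
Number of ground instances = 4^2 = 16.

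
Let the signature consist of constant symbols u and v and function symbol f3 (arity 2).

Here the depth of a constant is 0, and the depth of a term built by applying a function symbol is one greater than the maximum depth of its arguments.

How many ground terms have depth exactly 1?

4

Let N_k count ground terms of depth at most k. Each non-constant term of depth ≤ k is some function symbol applied to depth-≤(k−1) arguments, giving N_k = 2 + N_{k-1}^2.
N_0 = 2
N_1 = 2 + 2^2 = 6
Terms of depth exactly 1: N_1 − N_0 = 6 − 2 = 4.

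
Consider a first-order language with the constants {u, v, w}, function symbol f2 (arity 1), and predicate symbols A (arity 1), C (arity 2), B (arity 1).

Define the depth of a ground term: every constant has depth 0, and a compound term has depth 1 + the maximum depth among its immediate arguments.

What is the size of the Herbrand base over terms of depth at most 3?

168

First count ground terms of depth ≤ 3.
If N_k denotes the number of depth-≤k ground terms, the 3 constants give N_0 = 3, and each function symbol of arity r contributes N_{k-1}^r new terms at level k: N_k = 3 + N_{k-1}.
N_0 = 3
N_1 = 3 + 3 = 6
N_2 = 3 + 6 = 9
N_3 = 3 + 9 = 12
So |H| = 12.
A ground atom is a predicate applied to a tuple of terms from H, so the count is the sum over predicates of |H|^arity:
  A: 12;  C: 12^2 = 144;  B: 12
Total ground atoms: 12 + 144 + 12 = 168.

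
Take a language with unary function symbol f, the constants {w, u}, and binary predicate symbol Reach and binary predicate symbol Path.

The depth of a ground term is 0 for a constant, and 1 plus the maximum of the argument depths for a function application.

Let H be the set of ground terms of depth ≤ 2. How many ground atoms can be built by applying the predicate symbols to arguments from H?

First count ground terms of depth ≤ 2.
Let N_k = |{terms of depth ≤ k}|. Then N_0 = 2 and N_k = 2 + N_{k-1} for k ≥ 1 (one summand per function symbol, arity giving the exponent).
N_0 = 2
N_1 = 2 + 2 = 4
N_2 = 2 + 4 = 6
So |H| = 6.
A ground atom is a predicate applied to a tuple of terms from H, so the count is the sum over predicates of |H|^arity:
  Reach: 6^2 = 36;  Path: 6^2 = 36
Total ground atoms: 36 + 36 = 72.

72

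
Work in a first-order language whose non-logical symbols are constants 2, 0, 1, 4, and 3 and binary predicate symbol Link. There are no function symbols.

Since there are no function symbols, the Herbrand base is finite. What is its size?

25

With no function symbols, the Herbrand universe is just the 5 constants.
Ground atoms per predicate: Link: 5^2 = 25.
Herbrand base size = 25 = 25.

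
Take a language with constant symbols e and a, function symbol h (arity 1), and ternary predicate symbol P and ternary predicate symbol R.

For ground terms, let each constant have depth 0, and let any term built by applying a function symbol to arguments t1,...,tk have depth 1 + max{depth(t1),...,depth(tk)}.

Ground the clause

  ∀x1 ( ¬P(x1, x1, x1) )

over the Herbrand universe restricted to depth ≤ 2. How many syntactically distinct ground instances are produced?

6

Ground terms of depth ≤ 2:
  Count level by level. With function symbols h/1, the terms of depth ≤ k are the 2 constants together with each function applied to depth-≤(k−1) tuples, so N_k = 2 + N_{k-1}.
  N_0 = 2
  N_1 = 2 + 2 = 4
  N_2 = 2 + 4 = 6
So there are 6 ground terms available for substitution.
The variable x1 ranges independently over the available ground terms, and distinct assignments produce distinct instances.
Number of ground instances = 6.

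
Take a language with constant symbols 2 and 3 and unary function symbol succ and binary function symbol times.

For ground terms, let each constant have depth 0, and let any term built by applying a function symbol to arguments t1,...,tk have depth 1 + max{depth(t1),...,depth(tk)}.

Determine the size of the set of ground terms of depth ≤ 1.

Write N_k for the number of ground terms of depth ≤ k. A term of depth ≤ k is either a constant or a function symbol applied to arguments of depth ≤ k−1, so N_k = 2 + N_{k-1} + N_{k-1}^2.
N_0 = 2
N_1 = 2 + 2 + 2^2 = 8
Explicitly: 2, 3, succ(2), succ(3), times(2, 2), times(2, 3), times(3, 2), times(3, 3).

8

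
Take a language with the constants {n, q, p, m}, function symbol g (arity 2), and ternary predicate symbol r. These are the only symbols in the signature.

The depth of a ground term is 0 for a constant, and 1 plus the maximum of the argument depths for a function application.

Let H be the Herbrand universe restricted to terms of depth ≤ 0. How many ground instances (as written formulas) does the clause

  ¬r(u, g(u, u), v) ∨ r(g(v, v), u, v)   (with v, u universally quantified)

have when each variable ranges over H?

16

Ground terms of depth ≤ 0:
  Let N_k = |{terms of depth ≤ k}|. Then N_0 = 4 and N_k = 4 + N_{k-1}^2 for k ≥ 1 (one summand per function symbol, arity giving the exponent).
  N_0 = 4
So there are 4 ground terms available for substitution.
Each of v, u ranges independently over the available ground terms, and distinct assignments produce distinct instances.
Number of ground instances = 4^2 = 16.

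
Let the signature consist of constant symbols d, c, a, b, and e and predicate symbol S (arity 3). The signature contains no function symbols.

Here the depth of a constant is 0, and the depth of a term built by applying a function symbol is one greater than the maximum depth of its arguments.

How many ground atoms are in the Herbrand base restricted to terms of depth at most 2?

125

First count ground terms of depth ≤ 2.
With no function symbols every ground term is a constant, so there are exactly 5 ground terms at every depth bound.
N_0 = 5
N_1 = 5
N_2 = 5
Explicitly: d, c, a, b, e.
So |H| = 5.
A ground atom is a predicate applied to a tuple of terms from H, so the count is the sum over predicates of |H|^arity:
  S: 5^3 = 125
Total ground atoms: 125.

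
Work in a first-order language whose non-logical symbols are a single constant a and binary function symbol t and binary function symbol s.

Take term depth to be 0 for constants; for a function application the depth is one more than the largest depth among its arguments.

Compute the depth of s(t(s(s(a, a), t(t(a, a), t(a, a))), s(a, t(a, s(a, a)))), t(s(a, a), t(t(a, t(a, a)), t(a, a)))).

depth(s(a, a)) = 1 + max(0, 0) = 1
depth(t(a, a)) = 1 + max(0, 0) = 1
depth(t(t(a, a), t(a, a))) = 1 + max(1, 1) = 2
depth(s(s(a, a), t(t(a, a), t(a, a)))) = 1 + max(1, 2) = 3
depth(t(a, s(a, a))) = 1 + max(0, 1) = 2
depth(s(a, t(a, s(a, a)))) = 1 + max(0, 2) = 3
depth(t(s(s(a, a), t(t(a, a), t(a, a))), s(a, t(a, s(a, a))))) = 1 + max(3, 3) = 4
depth(t(a, t(a, a))) = 1 + max(0, 1) = 2
depth(t(t(a, t(a, a)), t(a, a))) = 1 + max(2, 1) = 3
depth(t(s(a, a), t(t(a, t(a, a)), t(a, a)))) = 1 + max(1, 3) = 4
depth(s(t(s(s(a, a), t(t(a, a), t(a, a))), s(a, t(a, s(a, a)))), t(s(a, a), t(t(a, t(a, a)), t(a, a))))) = 1 + max(4, 4) = 5

5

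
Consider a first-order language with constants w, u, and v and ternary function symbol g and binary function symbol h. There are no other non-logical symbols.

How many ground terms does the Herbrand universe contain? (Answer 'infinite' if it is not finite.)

The signature has at least one function symbol (g, arity 3) and at least one constant (w).
Iterating g gives infinitely many distinct ground terms: w, g(w, w, w), g(g(w, w, w), g(w, w, w), g(w, w, w)), ...
So the Herbrand universe is infinite.

infinite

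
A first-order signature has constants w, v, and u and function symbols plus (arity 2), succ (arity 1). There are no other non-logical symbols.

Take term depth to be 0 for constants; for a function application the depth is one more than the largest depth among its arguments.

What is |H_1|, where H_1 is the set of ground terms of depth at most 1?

Count level by level. With function symbols plus/2, succ/1, the terms of depth ≤ k are the 3 constants together with each function applied to depth-≤(k−1) tuples, so N_k = 3 + N_{k-1}^2 + N_{k-1}.
N_0 = 3
N_1 = 3 + 3^2 + 3 = 15

15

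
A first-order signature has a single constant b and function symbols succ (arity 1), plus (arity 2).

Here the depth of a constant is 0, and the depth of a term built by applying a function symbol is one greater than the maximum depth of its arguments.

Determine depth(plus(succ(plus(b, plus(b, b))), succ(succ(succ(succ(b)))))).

depth(plus(b, b)) = 1 + max(0, 0) = 1
depth(plus(b, plus(b, b))) = 1 + max(0, 1) = 2
depth(succ(plus(b, plus(b, b)))) = 1 + depth(plus(b, plus(b, b))) = 1 + 2 = 3
depth(succ(b)) = 1 + depth(b) = 1 + 0 = 1
depth(succ(succ(b))) = 1 + depth(succ(b)) = 1 + 1 = 2
depth(succ(succ(succ(b)))) = 1 + depth(succ(succ(b))) = 1 + 2 = 3
depth(succ(succ(succ(succ(b))))) = 1 + depth(succ(succ(succ(b)))) = 1 + 3 = 4
depth(plus(succ(plus(b, plus(b, b))), succ(succ(succ(succ(b)))))) = 1 + max(3, 4) = 5

5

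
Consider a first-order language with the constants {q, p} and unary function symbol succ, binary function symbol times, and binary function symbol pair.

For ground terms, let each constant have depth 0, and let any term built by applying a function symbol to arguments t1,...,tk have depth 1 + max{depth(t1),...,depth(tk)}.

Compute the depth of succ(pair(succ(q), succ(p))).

depth(succ(q)) = 1 + depth(q) = 1 + 0 = 1
depth(succ(p)) = 1 + depth(p) = 1 + 0 = 1
depth(pair(succ(q), succ(p))) = 1 + max(1, 1) = 2
depth(succ(pair(succ(q), succ(p)))) = 1 + depth(pair(succ(q), succ(p))) = 1 + 2 = 3

3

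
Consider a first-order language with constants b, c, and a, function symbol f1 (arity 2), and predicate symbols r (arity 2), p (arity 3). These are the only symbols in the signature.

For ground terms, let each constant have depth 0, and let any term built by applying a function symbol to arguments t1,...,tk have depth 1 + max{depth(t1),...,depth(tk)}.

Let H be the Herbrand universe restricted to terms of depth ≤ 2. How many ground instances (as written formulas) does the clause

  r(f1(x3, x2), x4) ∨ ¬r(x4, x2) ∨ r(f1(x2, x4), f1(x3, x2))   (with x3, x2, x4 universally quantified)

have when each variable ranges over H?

Ground terms of depth ≤ 2:
  If N_k denotes the number of depth-≤k ground terms, the 3 constants give N_0 = 3, and each function symbol of arity r contributes N_{k-1}^r new terms at level k: N_k = 3 + N_{k-1}^2.
  N_0 = 3
  N_1 = 3 + 3^2 = 12
  N_2 = 3 + 12^2 = 147
So there are 147 ground terms available for substitution.
Each of x3, x2, x4 ranges independently over the available ground terms, and distinct assignments produce distinct instances.
Number of ground instances = 147^3 = 3176523.

3176523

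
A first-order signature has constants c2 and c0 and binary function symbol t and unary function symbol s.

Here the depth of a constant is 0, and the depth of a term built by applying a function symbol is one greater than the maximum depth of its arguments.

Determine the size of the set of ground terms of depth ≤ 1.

If N_k denotes the number of depth-≤k ground terms, the 2 constants give N_0 = 2, and each function symbol of arity r contributes N_{k-1}^r new terms at level k: N_k = 2 + N_{k-1}^2 + N_{k-1}.
N_0 = 2
N_1 = 2 + 2^2 + 2 = 8

8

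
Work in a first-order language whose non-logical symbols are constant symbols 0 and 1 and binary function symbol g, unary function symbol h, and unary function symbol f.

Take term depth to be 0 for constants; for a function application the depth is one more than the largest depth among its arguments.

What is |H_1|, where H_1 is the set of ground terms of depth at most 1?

Let N_k = |{terms of depth ≤ k}|. Then N_0 = 2 and N_k = 2 + N_{k-1}^2 + N_{k-1} + N_{k-1} for k ≥ 1 (one summand per function symbol, arity giving the exponent).
N_0 = 2
N_1 = 2 + 2^2 + 2 + 2 = 10

10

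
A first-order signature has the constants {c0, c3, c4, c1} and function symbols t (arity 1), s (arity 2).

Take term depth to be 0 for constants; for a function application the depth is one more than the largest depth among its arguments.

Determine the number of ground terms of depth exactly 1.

Let N_k count ground terms of depth at most k. Each non-constant term of depth ≤ k is some function symbol applied to depth-≤(k−1) arguments, giving N_k = 4 + N_{k-1} + N_{k-1}^2.
N_0 = 4
N_1 = 4 + 4 + 4^2 = 24
Terms of depth exactly 1: N_1 − N_0 = 24 − 4 = 20.

20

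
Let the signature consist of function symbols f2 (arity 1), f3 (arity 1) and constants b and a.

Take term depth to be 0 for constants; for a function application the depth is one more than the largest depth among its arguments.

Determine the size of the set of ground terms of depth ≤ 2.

14

Let N_k = |{terms of depth ≤ k}|. Then N_0 = 2 and N_k = 2 + N_{k-1} + N_{k-1} for k ≥ 1 (one summand per function symbol, arity giving the exponent).
N_0 = 2
N_1 = 2 + 2 + 2 = 6
N_2 = 2 + 6 + 6 = 14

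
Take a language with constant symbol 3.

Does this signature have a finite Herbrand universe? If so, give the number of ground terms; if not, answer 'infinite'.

1

There are no function symbols, so the only ground term is the single constant.
The Herbrand universe is {3}, finite with 1 element.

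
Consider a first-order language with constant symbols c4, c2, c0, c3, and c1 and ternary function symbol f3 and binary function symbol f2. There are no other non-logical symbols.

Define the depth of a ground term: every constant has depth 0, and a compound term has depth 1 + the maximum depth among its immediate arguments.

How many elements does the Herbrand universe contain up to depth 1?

Let N_k count ground terms of depth at most k. Each non-constant term of depth ≤ k is some function symbol applied to depth-≤(k−1) arguments, giving N_k = 5 + N_{k-1}^3 + N_{k-1}^2.
N_0 = 5
N_1 = 5 + 5^3 + 5^2 = 155

155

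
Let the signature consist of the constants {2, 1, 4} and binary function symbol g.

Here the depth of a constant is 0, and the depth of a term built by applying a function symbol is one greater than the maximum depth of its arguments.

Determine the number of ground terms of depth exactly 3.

Let N_k = |{terms of depth ≤ k}|. Then N_0 = 3 and N_k = 3 + N_{k-1}^2 for k ≥ 1 (one summand per function symbol, arity giving the exponent).
N_0 = 3
N_1 = 3 + 3^2 = 12
N_2 = 3 + 12^2 = 147
N_3 = 3 + 147^2 = 21612
Terms of depth exactly 3: N_3 − N_2 = 21612 − 147 = 21465.

21465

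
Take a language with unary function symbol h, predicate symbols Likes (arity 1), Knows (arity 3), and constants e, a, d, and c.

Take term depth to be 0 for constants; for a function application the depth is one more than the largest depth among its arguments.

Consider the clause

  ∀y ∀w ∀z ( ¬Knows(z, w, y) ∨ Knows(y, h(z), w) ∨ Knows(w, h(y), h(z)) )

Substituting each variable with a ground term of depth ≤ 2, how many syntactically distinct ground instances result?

1728

Ground terms of depth ≤ 2:
  Let N_k count ground terms of depth at most k. Each non-constant term of depth ≤ k is some function symbol applied to depth-≤(k−1) arguments, giving N_k = 4 + N_{k-1}.
  N_0 = 4
  N_1 = 4 + 4 = 8
  N_2 = 4 + 8 = 12
So there are 12 ground terms available for substitution.
The body mentions every one of the 3 quantified variables; since ground terms form a free algebra, no two substitutions collapse to the same formula.
Number of ground instances = 12^3 = 1728.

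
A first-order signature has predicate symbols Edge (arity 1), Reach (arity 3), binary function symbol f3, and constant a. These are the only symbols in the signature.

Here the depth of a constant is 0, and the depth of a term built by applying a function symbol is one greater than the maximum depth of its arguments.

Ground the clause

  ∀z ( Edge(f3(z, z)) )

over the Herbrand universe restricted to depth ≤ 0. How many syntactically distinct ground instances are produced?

1

Ground terms of depth ≤ 0:
  Write N_k for the number of ground terms of depth ≤ k. A term of depth ≤ k is either a constant or a function symbol applied to arguments of depth ≤ k−1, so N_k = 1 + N_{k-1}^2.
  N_0 = 1
  Explicitly: a.
So there is exactly 1 ground term available for substitution.
The variable z ranges independently over the available ground terms, and distinct assignments produce distinct instances.
Number of ground instances = 1.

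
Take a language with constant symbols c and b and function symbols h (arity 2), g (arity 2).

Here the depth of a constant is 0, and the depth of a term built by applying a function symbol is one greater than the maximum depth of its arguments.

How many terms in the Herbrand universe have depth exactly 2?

192

Let N_k count ground terms of depth at most k. Each non-constant term of depth ≤ k is some function symbol applied to depth-≤(k−1) arguments, giving N_k = 2 + N_{k-1}^2 + N_{k-1}^2.
N_0 = 2
N_1 = 2 + 2^2 + 2^2 = 10
N_2 = 2 + 10^2 + 10^2 = 202
Terms of depth exactly 2: N_2 − N_1 = 202 − 10 = 192.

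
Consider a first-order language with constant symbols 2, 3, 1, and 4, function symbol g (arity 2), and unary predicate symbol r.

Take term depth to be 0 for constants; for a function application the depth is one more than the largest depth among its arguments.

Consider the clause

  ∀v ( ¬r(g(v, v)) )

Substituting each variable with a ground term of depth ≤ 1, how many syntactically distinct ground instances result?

Ground terms of depth ≤ 1:
  Let N_k = |{terms of depth ≤ k}|. Then N_0 = 4 and N_k = 4 + N_{k-1}^2 for k ≥ 1 (one summand per function symbol, arity giving the exponent).
  N_0 = 4
  N_1 = 4 + 4^2 = 20
So there are 20 ground terms available for substitution.
The body mentions the single quantified variable v; since ground terms form a free algebra, no two substitutions collapse to the same formula.
Number of ground instances = 20.

20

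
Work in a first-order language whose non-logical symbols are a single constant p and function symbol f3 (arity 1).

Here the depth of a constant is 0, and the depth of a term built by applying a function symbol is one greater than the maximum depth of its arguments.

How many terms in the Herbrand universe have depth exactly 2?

1

Let N_k count ground terms of depth at most k. Each non-constant term of depth ≤ k is some function symbol applied to depth-≤(k−1) arguments, giving N_k = 1 + N_{k-1}.
N_0 = 1
N_1 = 1 + 1 = 2
N_2 = 1 + 2 = 3
Terms of depth exactly 2: N_2 − N_1 = 3 − 2 = 1.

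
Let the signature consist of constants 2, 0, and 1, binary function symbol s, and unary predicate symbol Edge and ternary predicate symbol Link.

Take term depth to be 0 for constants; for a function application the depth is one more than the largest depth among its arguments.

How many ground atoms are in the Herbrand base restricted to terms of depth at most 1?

1740

First count ground terms of depth ≤ 1.
Count level by level. With function symbols s/2, the terms of depth ≤ k are the 3 constants together with each function applied to depth-≤(k−1) tuples, so N_k = 3 + N_{k-1}^2.
N_0 = 3
N_1 = 3 + 3^2 = 12
So |H| = 12.
For each predicate symbol, the number of ground atoms is |H| raised to its arity; summing:
  Edge: 12;  Link: 12^3 = 1728
Total ground atoms: 12 + 1728 = 1740.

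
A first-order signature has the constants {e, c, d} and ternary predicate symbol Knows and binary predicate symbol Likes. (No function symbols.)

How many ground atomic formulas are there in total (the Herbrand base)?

36

With no function symbols, the Herbrand universe is just the 3 constants.
Ground atoms per predicate: Knows: 3^3 = 27, Likes: 3^2 = 9.
Herbrand base size = 27 + 9 = 36.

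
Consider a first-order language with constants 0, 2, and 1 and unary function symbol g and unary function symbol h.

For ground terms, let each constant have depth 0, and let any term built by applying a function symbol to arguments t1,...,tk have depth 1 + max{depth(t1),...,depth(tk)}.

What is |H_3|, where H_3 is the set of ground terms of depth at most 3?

45

Count level by level. With function symbols g/1, h/1, the terms of depth ≤ k are the 3 constants together with each function applied to depth-≤(k−1) tuples, so N_k = 3 + N_{k-1} + N_{k-1}.
N_0 = 3
N_1 = 3 + 3 + 3 = 9
N_2 = 3 + 9 + 9 = 21
N_3 = 3 + 21 + 21 = 45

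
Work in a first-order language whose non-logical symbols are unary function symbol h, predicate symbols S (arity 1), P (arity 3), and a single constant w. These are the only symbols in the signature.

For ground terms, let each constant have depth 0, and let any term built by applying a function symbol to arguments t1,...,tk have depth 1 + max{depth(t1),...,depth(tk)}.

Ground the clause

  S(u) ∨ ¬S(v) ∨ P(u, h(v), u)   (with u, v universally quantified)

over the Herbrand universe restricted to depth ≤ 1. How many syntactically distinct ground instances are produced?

4

Ground terms of depth ≤ 1:
  Let N_k count ground terms of depth at most k. Each non-constant term of depth ≤ k is some function symbol applied to depth-≤(k−1) arguments, giving N_k = 1 + N_{k-1}.
  N_0 = 1
  N_1 = 1 + 1 = 2
  Explicitly: w, h(w).
So there are 2 ground terms available for substitution.
Each of u, v ranges independently over the available ground terms, and distinct assignments produce distinct instances.
Number of ground instances = 2^2 = 4.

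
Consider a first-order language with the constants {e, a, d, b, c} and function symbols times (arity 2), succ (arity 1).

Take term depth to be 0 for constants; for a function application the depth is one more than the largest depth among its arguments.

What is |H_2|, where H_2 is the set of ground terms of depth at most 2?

1265

Let N_k = |{terms of depth ≤ k}|. Then N_0 = 5 and N_k = 5 + N_{k-1}^2 + N_{k-1} for k ≥ 1 (one summand per function symbol, arity giving the exponent).
N_0 = 5
N_1 = 5 + 5^2 + 5 = 35
N_2 = 5 + 35^2 + 35 = 1265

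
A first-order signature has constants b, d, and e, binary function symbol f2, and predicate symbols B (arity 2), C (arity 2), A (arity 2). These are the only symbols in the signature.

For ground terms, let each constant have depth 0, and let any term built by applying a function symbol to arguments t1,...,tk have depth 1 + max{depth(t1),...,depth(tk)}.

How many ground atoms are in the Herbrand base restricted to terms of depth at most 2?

First count ground terms of depth ≤ 2.
Let N_k = |{terms of depth ≤ k}|. Then N_0 = 3 and N_k = 3 + N_{k-1}^2 for k ≥ 1 (one summand per function symbol, arity giving the exponent).
N_0 = 3
N_1 = 3 + 3^2 = 12
N_2 = 3 + 12^2 = 147
So |H| = 147.
A ground atom is a predicate applied to a tuple of terms from H, so the count is the sum over predicates of |H|^arity:
  B: 147^2 = 21609;  C: 147^2 = 21609;  A: 147^2 = 21609
Total ground atoms: 21609 + 21609 + 21609 = 64827.

64827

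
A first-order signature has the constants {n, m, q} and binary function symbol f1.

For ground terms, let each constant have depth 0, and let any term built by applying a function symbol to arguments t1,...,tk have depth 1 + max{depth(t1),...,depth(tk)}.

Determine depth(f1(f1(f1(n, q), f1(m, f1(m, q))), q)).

depth(f1(n, q)) = 1 + max(0, 0) = 1
depth(f1(m, q)) = 1 + max(0, 0) = 1
depth(f1(m, f1(m, q))) = 1 + max(0, 1) = 2
depth(f1(f1(n, q), f1(m, f1(m, q)))) = 1 + max(1, 2) = 3
depth(f1(f1(f1(n, q), f1(m, f1(m, q))), q)) = 1 + max(3, 0) = 4

4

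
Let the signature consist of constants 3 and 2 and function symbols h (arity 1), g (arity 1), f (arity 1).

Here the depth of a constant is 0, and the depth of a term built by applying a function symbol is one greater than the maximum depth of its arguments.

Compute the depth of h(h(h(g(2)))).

4

depth(g(2)) = 1 + depth(2) = 1 + 0 = 1
depth(h(g(2))) = 1 + depth(g(2)) = 1 + 1 = 2
depth(h(h(g(2)))) = 1 + depth(h(g(2))) = 1 + 2 = 3
depth(h(h(h(g(2))))) = 1 + depth(h(h(g(2)))) = 1 + 3 = 4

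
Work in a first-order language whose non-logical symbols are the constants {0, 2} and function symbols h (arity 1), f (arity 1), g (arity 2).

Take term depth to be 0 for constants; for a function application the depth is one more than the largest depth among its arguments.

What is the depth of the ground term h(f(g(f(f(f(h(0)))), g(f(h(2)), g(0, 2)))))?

7

depth(h(0)) = 1 + depth(0) = 1 + 0 = 1
depth(f(h(0))) = 1 + depth(h(0)) = 1 + 1 = 2
depth(f(f(h(0)))) = 1 + depth(f(h(0))) = 1 + 2 = 3
depth(f(f(f(h(0))))) = 1 + depth(f(f(h(0)))) = 1 + 3 = 4
depth(h(2)) = 1 + depth(2) = 1 + 0 = 1
depth(f(h(2))) = 1 + depth(h(2)) = 1 + 1 = 2
depth(g(0, 2)) = 1 + max(0, 0) = 1
depth(g(f(h(2)), g(0, 2))) = 1 + max(2, 1) = 3
depth(g(f(f(f(h(0)))), g(f(h(2)), g(0, 2)))) = 1 + max(4, 3) = 5
depth(f(g(f(f(f(h(0)))), g(f(h(2)), g(0, 2))))) = 1 + depth(g(f(f(f(h(0)))), g(f(h(2)), g(0, 2)))) = 1 + 5 = 6
depth(h(f(g(f(f(f(h(0)))), g(f(h(2)), g(0, 2)))))) = 1 + depth(f(g(f(f(f(h(0)))), g(f(h(2)), g(0, 2))))) = 1 + 6 = 7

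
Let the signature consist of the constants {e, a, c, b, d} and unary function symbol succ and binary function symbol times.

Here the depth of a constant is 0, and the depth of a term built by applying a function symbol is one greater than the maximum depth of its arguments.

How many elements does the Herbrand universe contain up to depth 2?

1265

If N_k denotes the number of depth-≤k ground terms, the 5 constants give N_0 = 5, and each function symbol of arity r contributes N_{k-1}^r new terms at level k: N_k = 5 + N_{k-1} + N_{k-1}^2.
N_0 = 5
N_1 = 5 + 5 + 5^2 = 35
N_2 = 5 + 35 + 35^2 = 1265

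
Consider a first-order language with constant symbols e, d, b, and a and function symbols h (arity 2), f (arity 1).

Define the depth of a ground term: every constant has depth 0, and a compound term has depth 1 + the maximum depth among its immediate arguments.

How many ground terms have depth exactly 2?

Count level by level. With function symbols h/2, f/1, the terms of depth ≤ k are the 4 constants together with each function applied to depth-≤(k−1) tuples, so N_k = 4 + N_{k-1}^2 + N_{k-1}.
N_0 = 4
N_1 = 4 + 4^2 + 4 = 24
N_2 = 4 + 24^2 + 24 = 604
Terms of depth exactly 2: N_2 − N_1 = 604 − 24 = 580.

580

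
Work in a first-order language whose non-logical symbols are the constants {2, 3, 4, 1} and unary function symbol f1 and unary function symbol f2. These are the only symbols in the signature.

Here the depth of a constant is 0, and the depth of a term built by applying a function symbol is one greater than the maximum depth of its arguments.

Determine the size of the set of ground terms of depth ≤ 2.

28

Count level by level. With function symbols f1/1, f2/1, the terms of depth ≤ k are the 4 constants together with each function applied to depth-≤(k−1) tuples, so N_k = 4 + N_{k-1} + N_{k-1}.
N_0 = 4
N_1 = 4 + 4 + 4 = 12
N_2 = 4 + 12 + 12 = 28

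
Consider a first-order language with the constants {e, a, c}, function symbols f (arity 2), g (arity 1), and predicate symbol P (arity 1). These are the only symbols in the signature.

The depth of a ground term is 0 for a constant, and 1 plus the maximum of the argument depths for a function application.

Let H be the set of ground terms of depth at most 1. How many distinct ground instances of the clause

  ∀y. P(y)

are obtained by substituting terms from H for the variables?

15

Ground terms of depth ≤ 1:
  Let N_k = |{terms of depth ≤ k}|. Then N_0 = 3 and N_k = 3 + N_{k-1}^2 + N_{k-1} for k ≥ 1 (one summand per function symbol, arity giving the exponent).
  N_0 = 3
  N_1 = 3 + 3^2 + 3 = 15
So there are 15 ground terms available for substitution.
The variable y ranges independently over the available ground terms, and distinct assignments produce distinct instances.
Number of ground instances = 15.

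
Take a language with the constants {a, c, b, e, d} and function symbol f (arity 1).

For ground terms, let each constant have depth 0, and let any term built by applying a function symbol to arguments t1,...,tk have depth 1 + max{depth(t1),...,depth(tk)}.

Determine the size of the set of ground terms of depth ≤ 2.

Let N_k count ground terms of depth at most k. Each non-constant term of depth ≤ k is some function symbol applied to depth-≤(k−1) arguments, giving N_k = 5 + N_{k-1}.
N_0 = 5
N_1 = 5 + 5 = 10
N_2 = 5 + 10 = 15

15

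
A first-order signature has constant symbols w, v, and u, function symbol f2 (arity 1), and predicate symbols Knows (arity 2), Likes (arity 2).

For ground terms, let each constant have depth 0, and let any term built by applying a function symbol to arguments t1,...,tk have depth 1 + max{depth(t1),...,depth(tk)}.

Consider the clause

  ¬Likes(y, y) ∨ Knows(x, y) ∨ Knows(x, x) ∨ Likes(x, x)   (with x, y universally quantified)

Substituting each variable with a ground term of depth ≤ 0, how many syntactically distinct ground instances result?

Ground terms of depth ≤ 0:
  Let N_k count ground terms of depth at most k. Each non-constant term of depth ≤ k is some function symbol applied to depth-≤(k−1) arguments, giving N_k = 3 + N_{k-1}.
  N_0 = 3
  Explicitly: w, v, u.
So there are 3 ground terms available for substitution.
The body mentions every one of the 2 quantified variables; since ground terms form a free algebra, no two substitutions collapse to the same formula.
Number of ground instances = 3^2 = 9.

9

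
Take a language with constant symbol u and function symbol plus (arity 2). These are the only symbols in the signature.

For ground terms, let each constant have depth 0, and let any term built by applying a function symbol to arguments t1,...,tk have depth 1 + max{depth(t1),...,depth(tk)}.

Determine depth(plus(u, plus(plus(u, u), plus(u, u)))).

depth(plus(u, u)) = 1 + max(0, 0) = 1
depth(plus(plus(u, u), plus(u, u))) = 1 + max(1, 1) = 2
depth(plus(u, plus(plus(u, u), plus(u, u)))) = 1 + max(0, 2) = 3

3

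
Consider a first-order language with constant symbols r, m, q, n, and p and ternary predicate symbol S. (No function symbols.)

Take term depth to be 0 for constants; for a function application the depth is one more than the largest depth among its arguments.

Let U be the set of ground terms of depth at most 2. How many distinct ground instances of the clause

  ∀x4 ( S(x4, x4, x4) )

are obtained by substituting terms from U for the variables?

5

Ground terms of depth ≤ 2:
  With no function symbols every ground term is a constant, so there are exactly 5 ground terms at every depth bound.
  N_0 = 5
  N_1 = 5
  N_2 = 5
So there are 5 ground terms available for substitution.
The variable x4 ranges independently over the available ground terms, and distinct assignments produce distinct instances.
Number of ground instances = 5.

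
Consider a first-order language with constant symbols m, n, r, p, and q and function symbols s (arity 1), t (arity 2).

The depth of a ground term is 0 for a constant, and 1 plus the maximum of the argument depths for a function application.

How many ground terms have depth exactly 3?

Write N_k for the number of ground terms of depth ≤ k. A term of depth ≤ k is either a constant or a function symbol applied to arguments of depth ≤ k−1, so N_k = 5 + N_{k-1} + N_{k-1}^2.
N_0 = 5
N_1 = 5 + 5 + 5^2 = 35
N_2 = 5 + 35 + 35^2 = 1265
N_3 = 5 + 1265 + 1265^2 = 1601495
Terms of depth exactly 3: N_3 − N_2 = 1601495 − 1265 = 1600230.

1600230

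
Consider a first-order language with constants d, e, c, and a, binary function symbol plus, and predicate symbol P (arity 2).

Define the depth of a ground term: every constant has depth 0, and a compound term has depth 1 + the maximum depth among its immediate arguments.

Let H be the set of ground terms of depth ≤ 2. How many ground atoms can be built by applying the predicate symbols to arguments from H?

First count ground terms of depth ≤ 2.
Let N_k count ground terms of depth at most k. Each non-constant term of depth ≤ k is some function symbol applied to depth-≤(k−1) arguments, giving N_k = 4 + N_{k-1}^2.
N_0 = 4
N_1 = 4 + 4^2 = 20
N_2 = 4 + 20^2 = 404
So |H| = 404.
Each predicate of arity r yields |H|^r ground atoms (one per choice of an r-tuple from H):
  P: 404^2 = 163216
Total ground atoms: 163216.

163216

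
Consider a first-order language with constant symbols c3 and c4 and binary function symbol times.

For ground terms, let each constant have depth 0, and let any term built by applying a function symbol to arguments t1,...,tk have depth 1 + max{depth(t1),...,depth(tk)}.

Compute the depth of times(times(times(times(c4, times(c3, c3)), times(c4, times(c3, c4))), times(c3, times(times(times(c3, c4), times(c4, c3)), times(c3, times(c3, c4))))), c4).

depth(times(c3, c3)) = 1 + max(0, 0) = 1
depth(times(c4, times(c3, c3))) = 1 + max(0, 1) = 2
depth(times(c3, c4)) = 1 + max(0, 0) = 1
depth(times(c4, times(c3, c4))) = 1 + max(0, 1) = 2
depth(times(times(c4, times(c3, c3)), times(c4, times(c3, c4)))) = 1 + max(2, 2) = 3
depth(times(c4, c3)) = 1 + max(0, 0) = 1
depth(times(times(c3, c4), times(c4, c3))) = 1 + max(1, 1) = 2
depth(times(c3, times(c3, c4))) = 1 + max(0, 1) = 2
depth(times(times(times(c3, c4), times(c4, c3)), times(c3, times(c3, c4)))) = 1 + max(2, 2) = 3
depth(times(c3, times(times(times(c3, c4), times(c4, c3)), times(c3, times(c3, c4))))) = 1 + max(0, 3) = 4
depth(times(times(times(c4, times(c3, c3)), times(c4, times(c3, c4))), times(c3, times(times(times(c3, c4), times(c4, c3)), times(c3, times(c3, c4)))))) = 1 + max(3, 4) = 5
depth(times(times(times(times(c4, times(c3, c3)), times(c4, times(c3, c4))), times(c3, times(times(times(c3, c4), times(c4, c3)), times(c3, times(c3, c4))))), c4)) = 1 + max(5, 0) = 6

6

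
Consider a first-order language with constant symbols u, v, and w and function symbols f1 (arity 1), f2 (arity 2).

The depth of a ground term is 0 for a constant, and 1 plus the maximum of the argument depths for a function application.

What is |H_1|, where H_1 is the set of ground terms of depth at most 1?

15

Count level by level. With function symbols f1/1, f2/2, the terms of depth ≤ k are the 3 constants together with each function applied to depth-≤(k−1) tuples, so N_k = 3 + N_{k-1} + N_{k-1}^2.
N_0 = 3
N_1 = 3 + 3 + 3^2 = 15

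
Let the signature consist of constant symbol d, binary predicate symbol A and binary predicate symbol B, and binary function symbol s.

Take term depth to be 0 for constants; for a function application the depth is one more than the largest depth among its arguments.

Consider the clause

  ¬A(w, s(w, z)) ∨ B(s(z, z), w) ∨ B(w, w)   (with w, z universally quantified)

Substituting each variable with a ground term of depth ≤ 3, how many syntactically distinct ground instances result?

Ground terms of depth ≤ 3:
  Count level by level. With function symbols s/2, the terms of depth ≤ k are the 1 constant together with each function applied to depth-≤(k−1) tuples, so N_k = 1 + N_{k-1}^2.
  N_0 = 1
  N_1 = 1 + 1^2 = 2
  N_2 = 1 + 2^2 = 5
  N_3 = 1 + 5^2 = 26
So there are 26 ground terms available for substitution.
The clause has 2 distinct variables (w, z), each appearing in the body. In the free term algebra distinct substitutions yield syntactically distinct ground instances.
Number of ground instances = 26^2 = 676.

676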